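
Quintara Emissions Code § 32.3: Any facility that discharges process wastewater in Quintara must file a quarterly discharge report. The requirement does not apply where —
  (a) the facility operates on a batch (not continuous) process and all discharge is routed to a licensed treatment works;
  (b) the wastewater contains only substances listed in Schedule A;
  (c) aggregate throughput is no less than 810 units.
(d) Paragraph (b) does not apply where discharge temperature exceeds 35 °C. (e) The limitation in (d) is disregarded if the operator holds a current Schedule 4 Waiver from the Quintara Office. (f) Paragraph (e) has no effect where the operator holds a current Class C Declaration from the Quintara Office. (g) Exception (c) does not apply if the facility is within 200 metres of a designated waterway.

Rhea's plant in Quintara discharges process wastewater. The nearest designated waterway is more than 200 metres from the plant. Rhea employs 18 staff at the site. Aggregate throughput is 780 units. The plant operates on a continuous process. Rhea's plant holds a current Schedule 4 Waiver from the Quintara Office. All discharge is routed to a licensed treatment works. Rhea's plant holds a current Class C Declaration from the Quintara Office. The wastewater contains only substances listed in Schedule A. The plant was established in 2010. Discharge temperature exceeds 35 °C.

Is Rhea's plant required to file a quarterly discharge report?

Yes — Rhea's plant must file a quarterly discharge report.

Exception (a) fails — the facility operates on a continuous process.
All of (b)'s requirements are met (the wastewater is Schedule-A-only). But: (d) is engaged — discharge temperature exceeds 35 °C. (e) would limit (d) — a current Schedule 4 Waiver is held — but (f) sets (e) aside: (f) operates against (e): a current Class C Declaration is held. Exception (b) does not apply.
Exception (c) does not apply: aggregate throughput is 780 units, short of 810 units.
Every exception is unavailable, so the rule governs.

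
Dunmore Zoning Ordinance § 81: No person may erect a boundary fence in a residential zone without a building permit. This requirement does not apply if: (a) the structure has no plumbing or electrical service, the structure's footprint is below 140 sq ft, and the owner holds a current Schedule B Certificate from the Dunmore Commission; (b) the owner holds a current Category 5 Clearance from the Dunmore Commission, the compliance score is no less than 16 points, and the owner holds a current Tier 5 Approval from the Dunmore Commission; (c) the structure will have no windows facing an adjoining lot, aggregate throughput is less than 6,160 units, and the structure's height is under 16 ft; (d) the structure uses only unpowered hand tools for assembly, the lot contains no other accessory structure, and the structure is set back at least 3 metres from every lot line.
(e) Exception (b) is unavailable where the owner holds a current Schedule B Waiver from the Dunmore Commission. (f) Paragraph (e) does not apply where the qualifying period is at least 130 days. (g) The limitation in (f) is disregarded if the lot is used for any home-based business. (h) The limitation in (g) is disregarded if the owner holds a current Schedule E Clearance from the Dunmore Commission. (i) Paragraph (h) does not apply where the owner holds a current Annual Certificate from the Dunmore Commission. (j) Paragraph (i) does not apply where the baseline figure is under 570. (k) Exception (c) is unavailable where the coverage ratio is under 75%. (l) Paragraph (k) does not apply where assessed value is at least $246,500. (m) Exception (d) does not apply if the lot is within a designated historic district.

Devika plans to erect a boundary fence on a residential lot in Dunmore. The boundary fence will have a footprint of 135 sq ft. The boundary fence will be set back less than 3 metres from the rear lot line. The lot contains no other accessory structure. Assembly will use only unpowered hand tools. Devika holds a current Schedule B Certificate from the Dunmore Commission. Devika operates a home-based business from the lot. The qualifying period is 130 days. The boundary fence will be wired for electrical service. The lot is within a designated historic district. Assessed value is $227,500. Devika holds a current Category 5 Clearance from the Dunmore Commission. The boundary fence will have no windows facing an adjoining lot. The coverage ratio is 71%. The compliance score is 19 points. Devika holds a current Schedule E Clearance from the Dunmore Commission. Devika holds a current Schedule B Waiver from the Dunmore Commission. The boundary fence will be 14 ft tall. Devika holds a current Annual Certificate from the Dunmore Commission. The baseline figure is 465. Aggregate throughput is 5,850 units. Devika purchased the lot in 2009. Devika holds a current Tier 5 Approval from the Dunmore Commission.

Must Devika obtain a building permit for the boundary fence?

No — exception (b) applies; Devika does not need a building permit.

Exception (a) requires that the structure has no plumbing or electrical service; but electrical service is planned, so (a) is unavailable.
Exception (b)'s conditions are all satisfied: a current Category 5 Clearance is held; the compliance score is 19 points, meeting the 16 points threshold; a current Tier 5 Approval is held. As to paragraphs (e)–(j): (e) would limit (b) — a current Schedule B Waiver is held — but (f) sets (e) aside: (f) applies — the qualifying period is 130 days, meeting the 130 days threshold. (g) would limit (f) — a home-based business operates on the lot — but (h) sets (g) aside: (h) operates against (g): a current Schedule E Clearance is held. (i) would limit (h) — a current Annual Certificate is held — but (j) sets (i) aside: (j) operates — the baseline figure is 465, under the 570 limit. Exception (b) stands.
Exception (c)'s conditions are all satisfied: no windows face an adjoining lot; aggregate throughput is 5,850 units, less than the 6,160 units limit; the structure's height is 14 ft, under the 16 ft limit. But applying paragraphs (k)–(l): (k) operates against (c): the coverage ratio is 71%, under the 75% limit. (l), which would lift (k), does not operate here — assessed value is $227,500, short of $246,500. So (c) is unavailable.
Exception (d) does not apply: the rear setback is under 3 m.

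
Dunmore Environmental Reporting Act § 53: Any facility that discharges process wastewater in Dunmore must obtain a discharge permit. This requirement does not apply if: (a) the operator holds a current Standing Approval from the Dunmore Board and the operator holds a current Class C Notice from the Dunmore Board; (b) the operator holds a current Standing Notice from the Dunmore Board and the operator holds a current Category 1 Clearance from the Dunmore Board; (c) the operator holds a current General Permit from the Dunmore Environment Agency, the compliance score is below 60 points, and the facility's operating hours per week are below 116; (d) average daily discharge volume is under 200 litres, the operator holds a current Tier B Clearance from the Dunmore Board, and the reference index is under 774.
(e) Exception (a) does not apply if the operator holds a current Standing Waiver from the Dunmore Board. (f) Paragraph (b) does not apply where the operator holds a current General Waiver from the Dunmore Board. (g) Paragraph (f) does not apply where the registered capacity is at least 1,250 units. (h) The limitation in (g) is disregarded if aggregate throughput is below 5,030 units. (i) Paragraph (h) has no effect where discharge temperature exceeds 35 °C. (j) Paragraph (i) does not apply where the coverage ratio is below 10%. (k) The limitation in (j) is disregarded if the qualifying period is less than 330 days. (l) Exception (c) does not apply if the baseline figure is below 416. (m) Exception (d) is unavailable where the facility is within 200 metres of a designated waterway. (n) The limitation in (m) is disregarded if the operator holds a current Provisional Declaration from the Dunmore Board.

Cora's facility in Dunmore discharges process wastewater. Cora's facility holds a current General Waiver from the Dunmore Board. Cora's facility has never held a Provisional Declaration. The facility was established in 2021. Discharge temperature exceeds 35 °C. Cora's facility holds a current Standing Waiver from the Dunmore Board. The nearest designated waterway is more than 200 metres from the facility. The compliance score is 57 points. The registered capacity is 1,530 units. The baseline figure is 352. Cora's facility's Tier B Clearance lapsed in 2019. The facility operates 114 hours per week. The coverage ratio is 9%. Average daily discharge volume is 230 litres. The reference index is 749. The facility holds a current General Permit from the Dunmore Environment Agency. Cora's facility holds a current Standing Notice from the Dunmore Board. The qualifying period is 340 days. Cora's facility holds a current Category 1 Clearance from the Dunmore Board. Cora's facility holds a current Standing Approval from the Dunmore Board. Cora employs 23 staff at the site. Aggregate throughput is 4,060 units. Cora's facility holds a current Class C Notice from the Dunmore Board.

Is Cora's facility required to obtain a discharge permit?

All of (a)'s requirements are met (a current Standing Approval is held; a current Class C Notice is held). But: (e) is engaged — a current Standing Waiver is held. Exception (a) does not apply.
Exception (b) is satisfied on its face — a current Standing Notice is held; a current Category 1 Clearance is held. But: (f) operates against (b): a current General Waiver is held. (g) applies (the registered capacity is 1,530 units, meeting the 1,250 units threshold), but is itself disapplied by (h): (h) is triggered — aggregate throughput is 4,060 units, below the 5,030 units limit. (i) is engaged (discharge temperature exceeds 35 °C), but yields to (j): (j) operates against (i): the coverage ratio is 9%, below the 10% limit. (k), which would lift (j), does not operate here — the qualifying period is 340 days, not less than 330 days. Exception (b) does not apply.
Exception (c)'s conditions are all satisfied: a current General Permit is held; the compliance score is 57 points, below the 60 points limit; the facility's operating hours per week are 114, below the 116 limit. But applying paragraph (l): (l) is triggered — the baseline figure is 352, below the 416 limit. So (c) is unavailable.
Exception (d) does not apply: average daily discharge volume is 230 litres, not under 200 litres.
None of the exceptions is available; § 53 applies in full.

Yes — Cora's facility must obtain a discharge permit.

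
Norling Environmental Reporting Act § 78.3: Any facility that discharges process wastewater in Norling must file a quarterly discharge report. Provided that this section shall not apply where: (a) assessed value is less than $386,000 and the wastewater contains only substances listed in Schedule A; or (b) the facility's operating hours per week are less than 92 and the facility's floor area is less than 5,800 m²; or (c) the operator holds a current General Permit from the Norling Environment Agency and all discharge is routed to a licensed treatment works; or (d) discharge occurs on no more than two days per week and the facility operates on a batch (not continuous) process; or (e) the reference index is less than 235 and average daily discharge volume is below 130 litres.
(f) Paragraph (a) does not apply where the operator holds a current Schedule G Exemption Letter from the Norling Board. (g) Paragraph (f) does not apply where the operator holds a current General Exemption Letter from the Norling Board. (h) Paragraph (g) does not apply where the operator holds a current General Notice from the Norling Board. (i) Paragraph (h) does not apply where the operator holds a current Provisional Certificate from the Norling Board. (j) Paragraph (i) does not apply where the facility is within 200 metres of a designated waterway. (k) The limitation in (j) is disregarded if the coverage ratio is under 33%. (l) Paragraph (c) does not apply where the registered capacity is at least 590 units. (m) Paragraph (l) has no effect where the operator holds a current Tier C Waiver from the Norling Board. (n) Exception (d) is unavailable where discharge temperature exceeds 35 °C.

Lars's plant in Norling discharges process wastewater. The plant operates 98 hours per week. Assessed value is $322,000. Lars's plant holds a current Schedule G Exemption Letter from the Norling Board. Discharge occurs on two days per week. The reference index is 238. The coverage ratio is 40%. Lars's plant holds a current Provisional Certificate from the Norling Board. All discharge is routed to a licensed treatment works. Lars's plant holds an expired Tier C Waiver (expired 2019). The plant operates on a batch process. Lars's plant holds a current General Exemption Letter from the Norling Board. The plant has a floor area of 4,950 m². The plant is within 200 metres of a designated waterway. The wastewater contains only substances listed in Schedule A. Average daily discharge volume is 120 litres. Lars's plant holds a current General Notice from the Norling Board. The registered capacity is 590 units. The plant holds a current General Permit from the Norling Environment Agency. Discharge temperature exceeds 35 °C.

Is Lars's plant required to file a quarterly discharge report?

All of (a)'s requirements are met (assessed value is $322,000, less than the $386,000 limit; the wastewater is Schedule-A-only). However, paragraphs (f)–(k) must be considered: (f) operates against (a): a current Schedule G Exemption Letter is held. (g) is engaged (a current General Exemption Letter is held), but is set aside by (h): (h) operates — a current General Notice is held. (i) would limit (h) — a current Provisional Certificate is held — but (j) sets (i) aside: (j) operates — the plant is within 200 m of a designated waterway. (k) is not triggered (the coverage ratio is 40%, not under 33%), so (j) stands. Exception (a) does not apply.
Exception (b) does not apply: the facility's operating hours per week are 98, not less than 92.
Exception (c)'s conditions are all satisfied: a current General Permit is held; discharge is routed to a licensed treatment works. But: (l) operates — the registered capacity is 590 units, meeting the 590 units threshold. (m) does not operate here (no current Tier C Waiver is held), so (l) stands. Exception (c) does not apply.
Exception (d): discharge occurs on no more than two days per week; the facility operates on a batch process — every condition holds. However, paragraph (n) must be considered: (n) applies — discharge temperature exceeds 35 °C. So (d) is unavailable.
Exception (e) does not apply: the reference index is 238, not less than 235.
None of the exceptions is available; § 78.3 applies in full.

Yes — Lars's plant must file a quarterly discharge report.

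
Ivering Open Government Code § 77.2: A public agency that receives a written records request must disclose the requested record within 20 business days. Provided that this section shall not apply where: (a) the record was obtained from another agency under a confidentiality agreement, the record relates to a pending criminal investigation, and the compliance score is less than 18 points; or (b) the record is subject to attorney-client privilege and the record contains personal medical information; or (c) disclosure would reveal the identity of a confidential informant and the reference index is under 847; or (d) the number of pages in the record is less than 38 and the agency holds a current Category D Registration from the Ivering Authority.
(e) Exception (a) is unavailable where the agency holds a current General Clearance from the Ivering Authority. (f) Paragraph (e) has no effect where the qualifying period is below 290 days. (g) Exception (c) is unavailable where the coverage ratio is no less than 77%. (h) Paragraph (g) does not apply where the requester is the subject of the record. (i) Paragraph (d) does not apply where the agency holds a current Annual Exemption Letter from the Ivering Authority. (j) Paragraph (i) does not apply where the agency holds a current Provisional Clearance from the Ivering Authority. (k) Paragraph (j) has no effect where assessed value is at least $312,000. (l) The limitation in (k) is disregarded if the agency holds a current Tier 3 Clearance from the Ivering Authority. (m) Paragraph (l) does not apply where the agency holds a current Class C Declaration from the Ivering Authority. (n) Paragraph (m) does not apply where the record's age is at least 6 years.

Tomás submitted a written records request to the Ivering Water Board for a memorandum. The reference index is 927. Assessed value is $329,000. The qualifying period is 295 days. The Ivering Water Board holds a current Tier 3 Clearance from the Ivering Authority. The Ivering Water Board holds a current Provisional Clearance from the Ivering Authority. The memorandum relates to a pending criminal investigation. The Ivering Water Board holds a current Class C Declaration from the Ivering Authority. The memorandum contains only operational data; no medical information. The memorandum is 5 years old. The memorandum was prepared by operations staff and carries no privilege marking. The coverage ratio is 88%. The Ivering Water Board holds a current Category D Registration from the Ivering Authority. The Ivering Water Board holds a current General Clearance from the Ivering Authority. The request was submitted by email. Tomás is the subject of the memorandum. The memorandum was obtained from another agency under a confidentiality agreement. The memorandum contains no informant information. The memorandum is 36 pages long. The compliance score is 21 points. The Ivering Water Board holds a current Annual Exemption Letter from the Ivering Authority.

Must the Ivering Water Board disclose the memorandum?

Yes — the Ivering Water Board must disclose the memorandum.

Exception (a) does not apply: the compliance score is 21 points, not less than 18 points.
Exception (b) fails — the memorandum carries no privilege marking.
Exception (c) fails — the memorandum contains no informant information.
Exception (d)'s conditions are all satisfied: the number of pages in the record is 36, less than the 38 limit; a current Category D Registration is held. Turning to paragraphs (i)–(n): (i) operates — a current Annual Exemption Letter is held. (j) applies (a current Provisional Clearance is held), but is itself disapplied by (k): (k) operates against (j): assessed value is $329,000, meeting the $312,000 threshold. (l) would limit (k) — a current Tier 3 Clearance is held — but (m) sets (l) aside: (m) is triggered — a current Class C Declaration is held. (n), which would lift (m), is not engaged — the record's age is 5 years, short of 6 years. (d) is therefore removed.
No exception is made out. the Ivering Water Board falls within the general rule.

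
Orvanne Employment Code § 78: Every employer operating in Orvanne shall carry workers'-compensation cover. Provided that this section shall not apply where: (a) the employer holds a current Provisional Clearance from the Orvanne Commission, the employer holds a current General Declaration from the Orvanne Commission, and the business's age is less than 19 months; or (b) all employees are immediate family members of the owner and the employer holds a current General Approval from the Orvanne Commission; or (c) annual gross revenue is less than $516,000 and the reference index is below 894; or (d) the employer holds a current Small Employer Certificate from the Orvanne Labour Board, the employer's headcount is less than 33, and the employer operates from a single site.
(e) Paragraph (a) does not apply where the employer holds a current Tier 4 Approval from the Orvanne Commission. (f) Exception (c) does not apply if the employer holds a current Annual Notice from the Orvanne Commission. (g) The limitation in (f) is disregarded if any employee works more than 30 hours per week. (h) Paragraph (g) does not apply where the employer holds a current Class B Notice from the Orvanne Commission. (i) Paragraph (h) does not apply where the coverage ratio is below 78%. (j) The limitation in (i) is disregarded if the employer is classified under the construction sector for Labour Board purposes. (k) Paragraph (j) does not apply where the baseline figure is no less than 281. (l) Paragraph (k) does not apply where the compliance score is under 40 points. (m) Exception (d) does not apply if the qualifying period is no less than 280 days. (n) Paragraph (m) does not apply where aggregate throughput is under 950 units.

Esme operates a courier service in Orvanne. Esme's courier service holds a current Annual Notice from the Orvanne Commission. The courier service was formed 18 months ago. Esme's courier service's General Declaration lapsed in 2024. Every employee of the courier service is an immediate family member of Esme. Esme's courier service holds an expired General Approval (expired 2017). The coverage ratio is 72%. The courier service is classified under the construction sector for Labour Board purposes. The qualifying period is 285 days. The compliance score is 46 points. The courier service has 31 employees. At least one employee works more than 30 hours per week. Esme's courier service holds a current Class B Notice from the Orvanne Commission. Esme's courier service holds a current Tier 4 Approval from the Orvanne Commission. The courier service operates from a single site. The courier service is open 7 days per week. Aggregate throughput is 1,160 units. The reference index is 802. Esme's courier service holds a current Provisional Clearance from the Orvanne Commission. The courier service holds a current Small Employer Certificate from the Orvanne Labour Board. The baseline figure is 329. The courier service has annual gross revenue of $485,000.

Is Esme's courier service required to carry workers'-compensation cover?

Exception (a) does not apply: no current General Declaration is held.
Exception (b) does not apply: the General Approval is not current.
All of (c)'s requirements are met (annual gross revenue is $485,000, less than the $516,000 limit; the reference index is 802, below the 894 limit). As to paragraphs (f)–(l): (f) is engaged (a current Annual Notice is held), but is displaced by (g): (g) operates against (f): at least one employee exceeds 30 hours/week. (h) would limit (g) — a current Class B Notice is held — but (i) sets (h) aside: (i) operates against (h): the coverage ratio is 72%, below the 78% limit. (j) would limit (i) — the courier service is classified under the construction sector — but (k) sets (j) aside: (k) operates against (j): the baseline figure is 329, meeting the 281 threshold. (l) does not operate here (the compliance score is 46 points, not under 40 points), so (k) stands. Exception (c) stands.
Exception (d)'s conditions are all satisfied: a current Small Employer Certificate is held; the employer's headcount is 31, less than the 33 limit; the employer operates from a single site. However, paragraphs (m)–(n) must be considered: (m) operates against (d): the qualifying period is 285 days, meeting the 280 days threshold. (n) is not triggered (aggregate throughput is 1,160 units, not under 950 units), so (m) stands. (d) is therefore removed.

No — exception (c) applies; Esme's courier service is not required to carry workers'-compensation cover.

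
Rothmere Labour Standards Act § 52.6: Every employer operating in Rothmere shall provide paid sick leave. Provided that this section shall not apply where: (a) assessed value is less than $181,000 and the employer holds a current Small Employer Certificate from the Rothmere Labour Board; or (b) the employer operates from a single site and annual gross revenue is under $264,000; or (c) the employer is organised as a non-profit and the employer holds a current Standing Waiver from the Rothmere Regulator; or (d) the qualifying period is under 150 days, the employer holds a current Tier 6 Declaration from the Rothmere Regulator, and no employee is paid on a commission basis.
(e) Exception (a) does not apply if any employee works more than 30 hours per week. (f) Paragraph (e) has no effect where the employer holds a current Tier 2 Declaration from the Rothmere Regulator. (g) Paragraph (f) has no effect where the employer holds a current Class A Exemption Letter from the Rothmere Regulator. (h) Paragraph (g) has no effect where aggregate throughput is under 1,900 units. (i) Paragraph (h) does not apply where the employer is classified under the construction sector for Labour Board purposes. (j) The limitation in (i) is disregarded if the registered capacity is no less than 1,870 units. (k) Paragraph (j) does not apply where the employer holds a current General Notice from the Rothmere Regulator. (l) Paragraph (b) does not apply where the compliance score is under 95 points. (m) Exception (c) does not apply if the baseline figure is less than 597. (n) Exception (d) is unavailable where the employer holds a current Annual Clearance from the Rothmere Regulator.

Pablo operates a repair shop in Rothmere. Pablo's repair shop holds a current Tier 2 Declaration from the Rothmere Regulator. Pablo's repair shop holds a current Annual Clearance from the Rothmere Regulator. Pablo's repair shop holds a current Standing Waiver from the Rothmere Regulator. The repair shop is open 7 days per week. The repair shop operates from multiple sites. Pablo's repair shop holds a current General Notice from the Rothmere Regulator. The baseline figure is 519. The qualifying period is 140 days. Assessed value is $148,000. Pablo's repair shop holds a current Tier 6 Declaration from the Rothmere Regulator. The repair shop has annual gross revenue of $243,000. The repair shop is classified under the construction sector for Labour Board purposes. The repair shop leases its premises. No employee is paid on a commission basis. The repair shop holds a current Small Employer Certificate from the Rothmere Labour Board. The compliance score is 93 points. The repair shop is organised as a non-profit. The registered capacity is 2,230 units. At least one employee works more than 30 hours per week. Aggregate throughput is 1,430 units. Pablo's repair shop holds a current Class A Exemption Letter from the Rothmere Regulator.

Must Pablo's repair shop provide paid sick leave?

Yes — Pablo's repair shop must provide paid sick leave.

Exception (a)'s conditions are all satisfied: assessed value is $148,000, less than the $181,000 limit; a current Small Employer Certificate is held. Turning to paragraphs (e)–(k): (e) operates against (a): at least one employee exceeds 30 hours/week. (f) operates (a current Tier 2 Declaration is held), but is overridden by (g): (g) applies — a current Class A Exemption Letter is held. (h) applies (aggregate throughput is 1,430 units, under the 1,900 units limit), but is displaced by (i): (i) is engaged — the repair shop is classified under the construction sector. (j) is engaged (the registered capacity is 2,230 units, meeting the 1,870 units threshold), but is displaced by (k): (k) is triggered — a current General Notice is held. (a) is therefore removed.
Exception (b) does not apply: the employer operates from multiple sites.
Exception (c): the employer is a non-profit; a current Standing Waiver is held — every condition holds. However, paragraph (m) must be considered: (m) operates against (c): the baseline figure is 519, less than the 597 limit. Exception (c) does not apply.
Exception (d)'s conditions are all satisfied: the qualifying period is 140 days, under the 150 days limit; a current Tier 6 Declaration is held; no employee is paid on commission. Turning to paragraph (n): (n) is triggered — a current Annual Clearance is held. (d) is therefore removed.
No exception displaces § 52.6.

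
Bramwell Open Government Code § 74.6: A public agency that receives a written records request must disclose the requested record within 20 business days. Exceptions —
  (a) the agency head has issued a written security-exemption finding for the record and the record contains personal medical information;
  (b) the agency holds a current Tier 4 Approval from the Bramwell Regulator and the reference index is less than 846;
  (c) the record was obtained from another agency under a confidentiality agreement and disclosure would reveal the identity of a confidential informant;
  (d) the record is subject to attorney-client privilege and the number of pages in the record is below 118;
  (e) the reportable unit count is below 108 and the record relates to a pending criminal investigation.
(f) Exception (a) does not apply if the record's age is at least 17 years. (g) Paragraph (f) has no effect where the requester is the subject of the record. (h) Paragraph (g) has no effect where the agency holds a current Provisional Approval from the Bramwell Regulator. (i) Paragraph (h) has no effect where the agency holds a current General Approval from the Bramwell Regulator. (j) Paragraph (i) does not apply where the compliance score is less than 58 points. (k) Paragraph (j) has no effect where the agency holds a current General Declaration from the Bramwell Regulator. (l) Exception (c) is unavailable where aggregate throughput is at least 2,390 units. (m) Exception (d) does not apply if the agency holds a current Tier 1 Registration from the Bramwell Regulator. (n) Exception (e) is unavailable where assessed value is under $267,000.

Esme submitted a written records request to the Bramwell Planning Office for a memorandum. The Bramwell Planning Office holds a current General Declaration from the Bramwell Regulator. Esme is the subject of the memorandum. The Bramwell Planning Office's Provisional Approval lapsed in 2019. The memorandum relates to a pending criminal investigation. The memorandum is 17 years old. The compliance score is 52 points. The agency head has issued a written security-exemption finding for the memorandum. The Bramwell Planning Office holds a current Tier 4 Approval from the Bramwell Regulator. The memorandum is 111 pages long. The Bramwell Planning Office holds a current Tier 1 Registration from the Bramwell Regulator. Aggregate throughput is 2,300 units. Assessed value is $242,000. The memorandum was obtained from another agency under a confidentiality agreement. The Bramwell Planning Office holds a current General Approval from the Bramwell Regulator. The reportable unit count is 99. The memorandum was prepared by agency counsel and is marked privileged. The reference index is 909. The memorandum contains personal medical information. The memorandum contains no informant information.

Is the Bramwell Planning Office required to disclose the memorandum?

All of (a)'s requirements are met (a written security-exemption finding has been issued; the memorandum contains personal medical information). As to paragraphs (f)–(k): (f) would limit (a) — the record's age is 17 years, meeting the 17 years threshold — but (g) sets (f) aside: (g) is triggered — Esme is the subject of the memorandum. (h), which would lift (g), is not engaged — no current Provisional Approval is held. So (a) applies.
Exception (b) does not apply: the reference index is 909, not less than 846.
Exception (c) does not apply: the memorandum contains no informant information.
Exception (d) is satisfied on its face — the memorandum is privileged; the number of pages in the record is 111, below the 118 limit. Turning to paragraph (m): (m) operates against (d): a current Tier 1 Registration is held. So (d) is unavailable.
Exception (e) is satisfied on its face — the reportable unit count is 99, below the 108 limit; the memorandum relates to a pending investigation. Turning to paragraph (n): (n) operates against (e): assessed value is $242,000, under the $267,000 limit. (e) is therefore removed.

No — exception (a) applies; the Bramwell Planning Office is not required to disclose the memorandum.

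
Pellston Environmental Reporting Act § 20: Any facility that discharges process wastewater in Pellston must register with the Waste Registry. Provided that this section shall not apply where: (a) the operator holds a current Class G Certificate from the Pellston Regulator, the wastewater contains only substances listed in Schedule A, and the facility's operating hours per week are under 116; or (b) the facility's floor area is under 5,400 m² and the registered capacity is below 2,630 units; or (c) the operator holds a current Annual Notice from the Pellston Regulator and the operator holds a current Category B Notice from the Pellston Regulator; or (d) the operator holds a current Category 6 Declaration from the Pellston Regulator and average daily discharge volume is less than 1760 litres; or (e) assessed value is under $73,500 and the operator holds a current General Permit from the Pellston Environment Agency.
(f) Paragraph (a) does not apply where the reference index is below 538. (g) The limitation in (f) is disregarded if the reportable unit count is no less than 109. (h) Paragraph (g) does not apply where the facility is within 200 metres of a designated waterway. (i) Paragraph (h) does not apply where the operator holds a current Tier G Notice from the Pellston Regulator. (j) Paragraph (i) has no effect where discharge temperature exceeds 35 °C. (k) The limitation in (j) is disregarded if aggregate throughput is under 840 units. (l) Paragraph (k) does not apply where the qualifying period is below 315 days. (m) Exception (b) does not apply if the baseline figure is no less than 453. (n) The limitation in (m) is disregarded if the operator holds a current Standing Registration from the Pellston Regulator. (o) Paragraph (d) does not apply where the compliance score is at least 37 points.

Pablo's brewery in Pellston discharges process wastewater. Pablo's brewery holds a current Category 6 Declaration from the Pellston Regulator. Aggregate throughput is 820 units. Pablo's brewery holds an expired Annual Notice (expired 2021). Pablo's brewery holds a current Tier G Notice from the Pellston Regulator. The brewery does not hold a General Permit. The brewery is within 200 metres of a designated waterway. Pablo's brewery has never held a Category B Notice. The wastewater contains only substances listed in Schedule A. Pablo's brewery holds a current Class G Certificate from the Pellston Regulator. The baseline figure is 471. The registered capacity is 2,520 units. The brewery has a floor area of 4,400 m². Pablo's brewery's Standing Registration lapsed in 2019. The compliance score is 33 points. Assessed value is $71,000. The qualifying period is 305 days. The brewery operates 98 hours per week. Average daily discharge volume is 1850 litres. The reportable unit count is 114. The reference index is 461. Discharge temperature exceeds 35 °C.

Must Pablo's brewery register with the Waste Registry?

Yes — Pablo's brewery must register with the Waste Registry.

Exception (a)'s conditions are all satisfied: a current Class G Certificate is held; the wastewater is Schedule-A-only; the facility's operating hours per week are 98, under the 116 limit. But: (f) operates against (a): the reference index is 461, below the 538 limit. (g) is engaged (the reportable unit count is 114, meeting the 109 threshold), but is overridden by (h): (h) operates against (g): the brewery is within 200 m of a designated waterway. (i) would limit (h) — a current Tier G Notice is held — but (j) sets (i) aside: (j) operates — discharge temperature exceeds 35 °C. (k) would limit (j) — aggregate throughput is 820 units, under the 840 units limit — but (l) sets (k) aside: (l) applies — the qualifying period is 305 days, below the 315 days limit. Exception (a) does not apply.
Exception (b) is satisfied on its face — the facility's floor area is 4,400 m², under the 5,400 m² limit; the registered capacity is 2,520 units, below the 2,630 units limit. However, paragraphs (m)–(n) must be considered: (m) operates against (b): the baseline figure is 471, meeting the 453 threshold. (n) does not operate here (the Standing Registration is not current), so (m) stands. (b) is therefore removed.
Exception (c) requires that the operator holds a current Annual Notice from the Pellston Regulator; but there is no Annual Notice in force, so (c) is unavailable.
Exception (d) requires that average daily discharge volume is less than 1760 litres; but average daily discharge volume is 1850 litres, not less than 1760 litres, so (d) is unavailable.
Exception (e) does not apply: no General Permit is held.
None of the exceptions is available; § 20 applies in full.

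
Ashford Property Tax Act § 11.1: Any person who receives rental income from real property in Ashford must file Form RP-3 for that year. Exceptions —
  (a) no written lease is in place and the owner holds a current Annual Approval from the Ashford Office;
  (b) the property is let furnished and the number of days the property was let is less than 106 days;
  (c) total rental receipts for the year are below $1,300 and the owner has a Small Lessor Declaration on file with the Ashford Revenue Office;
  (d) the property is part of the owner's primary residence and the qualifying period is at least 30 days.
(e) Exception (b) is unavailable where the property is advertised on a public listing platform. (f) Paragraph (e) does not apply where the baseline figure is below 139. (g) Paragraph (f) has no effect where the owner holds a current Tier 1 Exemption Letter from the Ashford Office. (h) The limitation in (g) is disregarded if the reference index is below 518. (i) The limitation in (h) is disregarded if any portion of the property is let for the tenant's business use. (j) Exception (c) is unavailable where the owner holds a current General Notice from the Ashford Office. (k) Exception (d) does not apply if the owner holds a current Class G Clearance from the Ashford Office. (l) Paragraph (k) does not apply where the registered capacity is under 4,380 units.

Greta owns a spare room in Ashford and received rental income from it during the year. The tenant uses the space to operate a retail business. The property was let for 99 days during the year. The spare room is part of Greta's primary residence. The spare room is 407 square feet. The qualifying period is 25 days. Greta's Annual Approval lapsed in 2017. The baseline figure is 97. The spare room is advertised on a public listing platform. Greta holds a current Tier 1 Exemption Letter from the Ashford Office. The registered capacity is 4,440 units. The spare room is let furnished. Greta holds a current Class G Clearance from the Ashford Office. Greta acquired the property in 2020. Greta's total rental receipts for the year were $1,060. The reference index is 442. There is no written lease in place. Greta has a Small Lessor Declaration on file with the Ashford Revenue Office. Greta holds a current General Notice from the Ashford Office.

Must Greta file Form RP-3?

Yes — Greta must file Form RP-3.

Exception (a) fails — there is no Annual Approval in force.
Exception (b): the property is let furnished; the number of days the property was let is 99 days, less than the 106 days limit — every condition holds. But: (e) is triggered — the property is publicly advertised. (f) would limit (e) — the baseline figure is 97, below the 139 limit — but (g) sets (f) aside: (g) operates against (f): a current Tier 1 Exemption Letter is held. (h) is engaged (the reference index is 442, below the 518 limit), but is overridden by (i): (i) operates against (h): the space is let for business use. So (b) is unavailable.
Exception (c): total rental receipts for the year are $1,060, below the $1,300 limit; a Small Lessor Declaration is on file — every condition holds. But applying paragraph (j): (j) operates against (c): a current General Notice is held. So (c) is unavailable.
Exception (d) does not apply: the qualifying period is 25 days, short of 30 days.
No exception is made out. Greta falls within the general rule.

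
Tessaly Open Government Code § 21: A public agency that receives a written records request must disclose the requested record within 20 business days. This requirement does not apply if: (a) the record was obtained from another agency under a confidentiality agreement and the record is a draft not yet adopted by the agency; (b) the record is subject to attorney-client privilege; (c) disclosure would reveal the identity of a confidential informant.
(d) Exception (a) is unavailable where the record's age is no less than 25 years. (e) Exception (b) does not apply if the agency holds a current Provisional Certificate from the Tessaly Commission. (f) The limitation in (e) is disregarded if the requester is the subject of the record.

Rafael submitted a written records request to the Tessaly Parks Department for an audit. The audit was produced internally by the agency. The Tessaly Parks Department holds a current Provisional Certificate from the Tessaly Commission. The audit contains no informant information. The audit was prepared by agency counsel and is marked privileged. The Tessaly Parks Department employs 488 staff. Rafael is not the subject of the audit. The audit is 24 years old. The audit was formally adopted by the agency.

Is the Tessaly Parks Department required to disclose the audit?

Yes — the Tessaly Parks Department must disclose the audit.

Exception (a) requires that the record was obtained from another agency under a confidentiality agreement; but the audit was produced internally, so (a) is unavailable.
Exception (b): the audit is privileged — every condition holds. But: (e) operates against (b): a current Provisional Certificate is held. (f), which would lift (e), does not operate here — Rafael is not the subject of the audit. (b) is therefore removed.
Exception (c) does not apply: the audit contains no informant information.
None of the exceptions is available; § 21 applies in full.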